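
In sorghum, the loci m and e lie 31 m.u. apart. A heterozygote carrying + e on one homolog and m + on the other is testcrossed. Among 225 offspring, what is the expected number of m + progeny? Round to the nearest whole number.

78

A map distance of 31 m.u. corresponds to a recombination frequency of 0.310.
The F1 is + e / m +, so m + is a parental gamete class with expected frequency (1 − r)/2 = 0.690/2 = 0.3450.
Expected number = 0.3450 × 225 = 77.62 ≈ 78.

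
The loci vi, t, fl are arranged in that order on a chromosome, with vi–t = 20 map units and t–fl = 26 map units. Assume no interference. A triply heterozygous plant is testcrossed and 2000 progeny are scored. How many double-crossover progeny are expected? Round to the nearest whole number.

Map distances give recombination frequencies of 0.200 and 0.260 for the two intervals.
With no interference, expected double-crossover frequency = 0.200 × 0.260 = 0.05200.
Expected number = 0.05200 × 2000 = 104.00 ≈ 104.

104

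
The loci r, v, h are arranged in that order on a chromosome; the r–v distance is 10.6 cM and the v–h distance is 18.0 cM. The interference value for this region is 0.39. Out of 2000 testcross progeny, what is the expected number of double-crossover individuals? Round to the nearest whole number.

23

Map distances give recombination frequencies of 0.106 and 0.180 for the two intervals.
With interference 0.39 (so coincidence = 0.61), expected double-crossover frequency = 0.106 × 0.180 × 0.61 = 0.01164.
Expected number = 0.01164 × 2000 = 23.28 ≈ 23.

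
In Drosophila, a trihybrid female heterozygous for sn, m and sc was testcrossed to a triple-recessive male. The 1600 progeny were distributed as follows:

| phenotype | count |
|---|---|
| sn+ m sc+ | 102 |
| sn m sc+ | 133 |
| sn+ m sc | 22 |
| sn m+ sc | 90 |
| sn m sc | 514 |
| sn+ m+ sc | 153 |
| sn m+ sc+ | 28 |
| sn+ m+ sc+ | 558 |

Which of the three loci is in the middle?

The two most frequent reciprocal classes, sn+ m+ sc+ and sn m sc, are the parental types, so the F1 was sn+ m+ sc+ / sn m sc.
The two rarest classes, sn m+ sc+ and sn+ m sc, are the double crossovers. Comparing them with the parentals, only the sn allele has switched, so sn is the middle locus and the order is sc – sn – m.

sn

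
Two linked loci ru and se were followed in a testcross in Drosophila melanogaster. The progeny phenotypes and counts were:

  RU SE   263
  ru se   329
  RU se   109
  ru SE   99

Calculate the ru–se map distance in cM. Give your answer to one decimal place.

26.0 cM

The two most frequent classes, RU SE (263) and ru se (329), are the parental types, so the F1 was RU SE / ru se.
The recombinant classes are RU se and ru SE: 109 + 99 = 208.
Recombination frequency = 208/800 = 0.2600 ≈ 26.0%, i.e. 26.0 cM.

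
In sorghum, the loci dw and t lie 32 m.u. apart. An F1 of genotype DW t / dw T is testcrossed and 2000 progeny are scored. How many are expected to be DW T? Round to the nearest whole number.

320

A map distance of 32 m.u. corresponds to a recombination frequency of 0.320.
The F1 is DW t / dw T, so DW T is a recombinant gamete class with expected frequency r/2 = 0.320/2 = 0.1600.
Expected number = 0.1600 × 2000 = 320.00 ≈ 320.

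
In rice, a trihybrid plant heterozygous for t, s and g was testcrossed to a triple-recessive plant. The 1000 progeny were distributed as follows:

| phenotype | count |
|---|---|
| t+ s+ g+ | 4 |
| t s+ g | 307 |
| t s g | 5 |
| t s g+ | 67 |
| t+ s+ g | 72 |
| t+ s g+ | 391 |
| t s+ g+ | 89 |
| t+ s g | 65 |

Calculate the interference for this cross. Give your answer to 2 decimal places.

The two most frequent reciprocal classes, t+ s g+ and t s+ g, are the parental types, so the F1 was t+ s g+ / t s+ g.
The two rarest classes, t+ s+ g+ and t s g, are the double crossovers. Comparing them with the parentals, only the s allele has switched, so s is the middle locus and the order is g – s – t.
g–s: (154 + 9)/1000 = 0.1630; s–t: (139 + 9)/1000 = 0.1480.
Expected DCO frequency = 0.1630 × 0.1480 ≈ 0.02412; observed = 9/1000 ≈ 0.00900.
Coefficient of coincidence = 0.00900/0.02412 ≈ 0.37; interference = 1 − 0.37 = 0.63.

0.63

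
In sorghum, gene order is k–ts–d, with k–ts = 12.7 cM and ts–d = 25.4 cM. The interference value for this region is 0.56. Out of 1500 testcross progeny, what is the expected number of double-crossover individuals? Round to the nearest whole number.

Map distances give recombination frequencies of 0.127 and 0.254 for the two intervals.
With interference 0.56 (so coincidence = 0.44), expected double-crossover frequency = 0.127 × 0.254 × 0.44 = 0.01419.
Expected number = 0.01419 × 1500 = 21.29 ≈ 21.

21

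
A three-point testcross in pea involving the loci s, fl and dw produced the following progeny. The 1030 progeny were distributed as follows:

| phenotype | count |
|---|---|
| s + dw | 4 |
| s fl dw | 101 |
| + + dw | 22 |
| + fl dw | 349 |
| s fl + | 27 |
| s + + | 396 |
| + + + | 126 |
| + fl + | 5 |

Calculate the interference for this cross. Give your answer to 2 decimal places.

The two most frequent reciprocal classes, + fl dw and s + +, are the parental types, so the F1 was + fl dw / s + +.
The two rarest classes, + fl + and s + dw, are the double crossovers. Comparing them with the parentals, only the dw allele has switched, so dw is the middle locus and the order is s – dw – fl.
s–dw: (227 + 9)/1030 = 0.2291; dw–fl: (49 + 9)/1030 = 0.0563.
Expected DCO frequency = 0.2291 × 0.0563 ≈ 0.01290; observed = 9/1030 ≈ 0.00874.
Coefficient of coincidence = 0.00874/0.01290 ≈ 0.68; interference = 1 − 0.68 = 0.32.

0.32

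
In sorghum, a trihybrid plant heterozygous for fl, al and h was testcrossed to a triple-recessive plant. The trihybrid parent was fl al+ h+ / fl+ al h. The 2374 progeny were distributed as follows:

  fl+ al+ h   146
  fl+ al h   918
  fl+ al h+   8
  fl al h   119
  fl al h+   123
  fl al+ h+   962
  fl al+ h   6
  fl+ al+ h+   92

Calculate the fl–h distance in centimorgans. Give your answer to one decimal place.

9.5 centimorgans

The two rarest classes, fl al+ h and fl+ al h+, are the double crossovers. Comparing them with the parentals, only the h allele has switched, so h is the middle locus and the order is fl – h – al.
Crossovers in the fl–h interval produce the single-crossover classes fl+ al+ h+ and fl al h (92 + 119 = 211) plus the double crossovers (14).
RF(fl–h) = (211 + 14) / 2374 = 225/2374 = 0.0948 → 9.5 centimorgans.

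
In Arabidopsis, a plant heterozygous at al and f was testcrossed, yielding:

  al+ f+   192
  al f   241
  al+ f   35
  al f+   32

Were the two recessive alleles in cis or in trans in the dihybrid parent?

The two most frequent classes are al+ f+ (192) and al f (241); these are the parental (non-recombinant) types.
So the F1 carried al+ f+ on one chromosome and al f on the other — the recessive alleles are on the same chromosome (cis / coupling).

cis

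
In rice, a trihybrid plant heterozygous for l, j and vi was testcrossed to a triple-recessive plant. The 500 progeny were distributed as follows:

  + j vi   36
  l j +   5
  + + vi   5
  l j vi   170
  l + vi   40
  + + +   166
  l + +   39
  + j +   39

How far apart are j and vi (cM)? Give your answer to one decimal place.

The two most frequent reciprocal classes, l j vi and + + +, are the parental types, so the F1 was l j vi / + + +.
The two rarest classes, l j + and + + vi, are the double crossovers. Comparing them with the parentals, only the vi allele has switched, so vi is the middle locus and the order is l – vi – j.
Crossovers in the vi–j interval produce the single-crossover classes l + vi and + j + (40 + 39 = 79) plus the double crossovers (10).
RF(vi–j) = (79 + 10) / 500 = 89/500 = 0.1780 → 17.8 cM.

17.8 cM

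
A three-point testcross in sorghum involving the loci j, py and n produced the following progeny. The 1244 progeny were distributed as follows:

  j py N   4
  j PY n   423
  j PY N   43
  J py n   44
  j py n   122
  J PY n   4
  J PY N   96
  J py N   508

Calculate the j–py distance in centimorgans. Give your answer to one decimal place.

The two most frequent reciprocal classes, j PY n and J py N, are the parental types, so the F1 was j PY n / J py N.
The two rarest classes, J PY n and j py N, are the double crossovers. Comparing them with the parentals, only the j allele has switched, so j is the middle locus and the order is py – j – n.
Crossovers in the py–j interval produce the single-crossover classes j py n and J PY N (122 + 96 = 218) plus the double crossovers (8).
RF(py–j) = (218 + 8) / 1244 = 226/1244 = 0.1817 → 18.2 centimorgans.

18.2 centimorgans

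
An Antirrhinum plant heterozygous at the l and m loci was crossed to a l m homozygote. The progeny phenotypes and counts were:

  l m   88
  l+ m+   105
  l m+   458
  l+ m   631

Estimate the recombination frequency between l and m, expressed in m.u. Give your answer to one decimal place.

15.1 m.u.

The two most frequent classes, l+ m (631) and l m+ (458), are the parental types, so the F1 was l+ m / l m+.
The recombinant classes are l+ m+ and l m: 105 + 88 = 193.
Recombination frequency = 193/1282 = 0.1505 ≈ 15.1%, i.e. 15.1 m.u.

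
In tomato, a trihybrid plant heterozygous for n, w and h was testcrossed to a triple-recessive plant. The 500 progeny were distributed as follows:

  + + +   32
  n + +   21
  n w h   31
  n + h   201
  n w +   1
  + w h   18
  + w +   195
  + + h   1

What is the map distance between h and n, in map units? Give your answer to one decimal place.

The two most frequent reciprocal classes, n + h and + w +, are the parental types, so the F1 was n + h / + w +.
The two rarest classes, + + h and n w +, are the double crossovers. Comparing them with the parentals, only the n allele has switched, so n is the middle locus and the order is h – n – w.
Crossovers in the h–n interval produce the single-crossover classes n + + and + w h (21 + 18 = 39) plus the double crossovers (2).
RF(h–n) = (39 + 2) / 500 = 41/500 = 0.0820 → 8.2 map units.

8.2 map units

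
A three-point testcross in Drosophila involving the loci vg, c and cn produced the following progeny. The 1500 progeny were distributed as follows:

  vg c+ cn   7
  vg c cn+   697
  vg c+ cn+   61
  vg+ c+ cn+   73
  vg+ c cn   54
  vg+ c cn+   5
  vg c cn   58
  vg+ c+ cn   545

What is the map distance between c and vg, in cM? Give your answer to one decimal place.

8.5 cM

The two most frequent reciprocal classes, vg+ c+ cn and vg c cn+, are the parental types, so the F1 was vg+ c+ cn / vg c cn+.
The two rarest classes, vg c+ cn and vg+ c cn+, are the double crossovers. Comparing them with the parentals, only the vg allele has switched, so vg is the middle locus and the order is c – vg – cn.
Crossovers in the c–vg interval produce the single-crossover classes vg+ c cn and vg c+ cn+ (54 + 61 = 115) plus the double crossovers (12).
RF(c–vg) = (115 + 12) / 1500 = 127/1500 = 0.0847 → 8.5 cM.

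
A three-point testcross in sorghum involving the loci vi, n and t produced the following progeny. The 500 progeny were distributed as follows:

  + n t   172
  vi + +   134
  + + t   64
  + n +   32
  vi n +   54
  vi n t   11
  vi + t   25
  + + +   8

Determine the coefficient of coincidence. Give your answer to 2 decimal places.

0.91

The two most frequent reciprocal classes, + n t and vi + +, are the parental types, so the F1 was + n t / vi + +.
The two rarest classes, vi n t and + + +, are the double crossovers. Comparing them with the parentals, only the vi allele has switched, so vi is the middle locus and the order is n – vi – t.
n–vi: (118 + 19)/500 = 0.2740; vi–t: (57 + 19)/500 = 0.1520.
Expected DCO frequency = 0.2740 × 0.1520 ≈ 0.04165; observed = 19/500 ≈ 0.03800.
Coefficient of coincidence = 0.03800/0.04165 ≈ 0.91.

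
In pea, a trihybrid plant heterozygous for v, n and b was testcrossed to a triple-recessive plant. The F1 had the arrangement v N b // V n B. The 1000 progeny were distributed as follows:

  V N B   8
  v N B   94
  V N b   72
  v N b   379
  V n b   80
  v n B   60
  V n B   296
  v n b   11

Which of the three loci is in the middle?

The two rarest classes, v n b and V N B, are the double crossovers. Comparing them with the parentals, only the n allele has switched, so n is the middle locus and the order is v – n – b.

n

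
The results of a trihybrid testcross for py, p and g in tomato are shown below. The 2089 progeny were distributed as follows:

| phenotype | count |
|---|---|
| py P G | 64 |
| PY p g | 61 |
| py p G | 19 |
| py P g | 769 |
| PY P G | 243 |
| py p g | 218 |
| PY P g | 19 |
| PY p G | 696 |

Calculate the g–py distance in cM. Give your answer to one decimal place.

The two most frequent reciprocal classes, PY p G and py P g, are the parental types, so the F1 was PY p G / py P g.
The two rarest classes, py p G and PY P g, are the double crossovers. Comparing them with the parentals, only the py allele has switched, so py is the middle locus and the order is g – py – p.
Crossovers in the g–py interval produce the single-crossover classes PY p g and py P G (61 + 64 = 125) plus the double crossovers (38).
RF(g–py) = (125 + 38) / 2089 = 163/2089 = 0.0780 → 7.8 cM.

7.8 cM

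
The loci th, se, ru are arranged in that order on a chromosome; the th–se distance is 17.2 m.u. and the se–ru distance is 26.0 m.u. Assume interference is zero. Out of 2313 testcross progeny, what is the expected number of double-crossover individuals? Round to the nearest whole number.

103

Map distances give recombination frequencies of 0.172 and 0.260 for the two intervals.
With no interference, expected double-crossover frequency = 0.172 × 0.260 = 0.04472.
Expected number = 0.04472 × 2313 = 103.44 ≈ 103.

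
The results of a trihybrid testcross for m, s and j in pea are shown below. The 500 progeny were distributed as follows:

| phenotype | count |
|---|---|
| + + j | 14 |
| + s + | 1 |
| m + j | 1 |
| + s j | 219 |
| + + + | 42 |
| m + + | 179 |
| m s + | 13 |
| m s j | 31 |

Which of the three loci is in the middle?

The two most frequent reciprocal classes, m + + and + s j, are the parental types, so the F1 was m + + / + s j.
The two rarest classes, m + j and + s +, are the double crossovers. Comparing them with the parentals, only the j allele has switched, so j is the middle locus and the order is s – j – m.

j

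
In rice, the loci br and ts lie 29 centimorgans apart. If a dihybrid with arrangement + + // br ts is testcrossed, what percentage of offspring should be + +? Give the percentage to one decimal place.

35.5%

A map distance of 29 centimorgans corresponds to a recombination frequency of 0.290.
The F1 is + + / br ts, so + + is a parental gamete class with expected frequency (1 − r)/2 = 0.710/2 = 0.3550.
That is 0.3550 = 35.5% of the progeny.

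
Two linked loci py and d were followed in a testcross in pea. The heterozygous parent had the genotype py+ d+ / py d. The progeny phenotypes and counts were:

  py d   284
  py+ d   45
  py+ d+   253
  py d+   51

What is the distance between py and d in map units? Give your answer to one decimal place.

The recombinant classes are py+ d and py d+: 45 + 51 = 96.
Recombination frequency = 96/633 = 0.1517 ≈ 15.2%, i.e. 15.2 map units.

15.2 map units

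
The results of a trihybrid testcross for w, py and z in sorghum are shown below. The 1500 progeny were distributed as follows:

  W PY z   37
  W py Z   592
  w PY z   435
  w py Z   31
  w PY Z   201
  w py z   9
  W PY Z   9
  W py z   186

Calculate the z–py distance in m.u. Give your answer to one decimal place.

The two most frequent reciprocal classes, W py Z and w PY z, are the parental types, so the F1 was W py Z / w PY z.
The two rarest classes, W PY Z and w py z, are the double crossovers. Comparing them with the parentals, only the py allele has switched, so py is the middle locus and the order is z – py – w.
Crossovers in the z–py interval produce the single-crossover classes W py z and w PY Z (186 + 201 = 387) plus the double crossovers (18).
RF(z–py) = (387 + 18) / 1500 = 405/1500 = 0.2700 → 27.0 m.u.

27.0 m.u.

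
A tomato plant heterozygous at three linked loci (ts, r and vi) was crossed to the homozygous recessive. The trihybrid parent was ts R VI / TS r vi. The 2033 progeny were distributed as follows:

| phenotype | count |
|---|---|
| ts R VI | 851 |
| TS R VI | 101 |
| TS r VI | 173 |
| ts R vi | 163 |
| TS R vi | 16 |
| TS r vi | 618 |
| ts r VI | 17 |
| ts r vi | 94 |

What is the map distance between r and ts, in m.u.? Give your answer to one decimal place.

11.2 m.u.

The two rarest classes, ts r VI and TS R vi, are the double crossovers. Comparing them with the parentals, only the r allele has switched, so r is the middle locus and the order is vi – r – ts.
Crossovers in the r–ts interval produce the single-crossover classes TS R VI and ts r vi (101 + 94 = 195) plus the double crossovers (33).
RF(r–ts) = (195 + 33) / 2033 = 228/2033 = 0.1121 → 11.2 m.u.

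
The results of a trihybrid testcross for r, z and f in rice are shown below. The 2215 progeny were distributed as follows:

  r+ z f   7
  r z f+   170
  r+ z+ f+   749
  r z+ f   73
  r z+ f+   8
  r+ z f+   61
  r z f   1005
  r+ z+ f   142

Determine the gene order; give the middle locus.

The two most frequent reciprocal classes, r z f and r+ z+ f+, are the parental types, so the F1 was r z f / r+ z+ f+.
The two rarest classes, r+ z f and r z+ f+, are the double crossovers. Comparing them with the parentals, only the r allele has switched, so r is the middle locus and the order is z – r – f.

r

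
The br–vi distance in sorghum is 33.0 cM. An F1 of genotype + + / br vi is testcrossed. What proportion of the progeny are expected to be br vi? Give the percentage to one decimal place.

A map distance of 33.0 cM corresponds to a recombination frequency of 0.330.
The F1 is + + / br vi, so br vi is a parental gamete class with expected frequency (1 − r)/2 = 0.670/2 = 0.3350.
That is 0.3350 = 33.5% of the progeny.

33.5%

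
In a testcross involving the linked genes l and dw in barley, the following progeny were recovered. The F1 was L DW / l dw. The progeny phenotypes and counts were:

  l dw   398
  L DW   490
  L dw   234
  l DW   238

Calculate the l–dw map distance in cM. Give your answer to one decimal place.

The recombinant classes are L dw and l DW: 234 + 238 = 472.
Recombination frequency = 472/1360 = 0.3471 ≈ 34.7%, i.e. 34.7 cM.

34.7 cM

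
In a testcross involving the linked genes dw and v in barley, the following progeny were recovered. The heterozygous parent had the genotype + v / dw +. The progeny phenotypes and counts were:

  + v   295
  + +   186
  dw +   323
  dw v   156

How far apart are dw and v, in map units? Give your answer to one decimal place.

The recombinant classes are + + and dw v: 186 + 156 = 342.
Recombination frequency = 342/960 = 0.3563 ≈ 35.6%, i.e. 35.6 map units.

35.6 map units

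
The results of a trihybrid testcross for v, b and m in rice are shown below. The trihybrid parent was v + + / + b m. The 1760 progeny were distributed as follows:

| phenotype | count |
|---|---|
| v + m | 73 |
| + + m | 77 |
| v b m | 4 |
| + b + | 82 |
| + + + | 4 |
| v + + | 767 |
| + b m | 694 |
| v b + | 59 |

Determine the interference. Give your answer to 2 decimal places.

The two rarest classes, + + + and v b m, are the double crossovers. Comparing them with the parentals, only the v allele has switched, so v is the middle locus and the order is b – v – m.
b–v: (136 + 8)/1760 = 0.0818; v–m: (155 + 8)/1760 = 0.0926.
Expected DCO frequency = 0.0818 × 0.0926 ≈ 0.00757; observed = 8/1760 ≈ 0.00455.
Coefficient of coincidence = 0.00455/0.00757 ≈ 0.60; interference = 1 − 0.60 = 0.40.

0.40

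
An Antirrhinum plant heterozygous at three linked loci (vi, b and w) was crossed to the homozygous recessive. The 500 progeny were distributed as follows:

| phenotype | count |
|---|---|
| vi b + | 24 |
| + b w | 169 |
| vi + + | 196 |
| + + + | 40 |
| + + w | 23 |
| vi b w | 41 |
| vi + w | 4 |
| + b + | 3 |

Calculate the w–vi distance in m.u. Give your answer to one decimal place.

17.6 m.u.

The two most frequent reciprocal classes, + b w and vi + +, are the parental types, so the F1 was + b w / vi + +.
The two rarest classes, + b + and vi + w, are the double crossovers. Comparing them with the parentals, only the w allele has switched, so w is the middle locus and the order is vi – w – b.
Crossovers in the vi–w interval produce the single-crossover classes vi b w and + + + (41 + 40 = 81) plus the double crossovers (7).
RF(vi–w) = (81 + 7) / 500 = 88/500 = 0.1760 → 17.6 m.u.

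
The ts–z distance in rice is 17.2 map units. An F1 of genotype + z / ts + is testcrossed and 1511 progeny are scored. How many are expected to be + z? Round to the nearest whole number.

626

A map distance of 17.2 map units corresponds to a recombination frequency of 0.172.
The F1 is + z / ts +, so + z is a parental gamete class with expected frequency (1 − r)/2 = 0.828/2 = 0.4140.
Expected number = 0.4140 × 1511 = 625.55 ≈ 626.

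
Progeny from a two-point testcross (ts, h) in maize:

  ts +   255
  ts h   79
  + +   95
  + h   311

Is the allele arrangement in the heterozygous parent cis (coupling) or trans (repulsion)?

trans

The two most frequent classes are + h (311) and ts + (255); these are the parental (non-recombinant) types.
So the F1 carried + h on one chromosome and ts + on the other — the recessive alleles are on opposite chromosomes (trans / repulsion).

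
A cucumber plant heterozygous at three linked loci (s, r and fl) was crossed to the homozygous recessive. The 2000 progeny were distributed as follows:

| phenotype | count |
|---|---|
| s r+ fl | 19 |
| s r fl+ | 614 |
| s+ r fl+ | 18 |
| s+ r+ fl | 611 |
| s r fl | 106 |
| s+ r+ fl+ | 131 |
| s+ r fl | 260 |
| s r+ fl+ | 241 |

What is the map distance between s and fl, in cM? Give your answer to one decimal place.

The two most frequent reciprocal classes, s+ r+ fl and s r fl+, are the parental types, so the F1 was s+ r+ fl / s r fl+.
The two rarest classes, s r+ fl and s+ r fl+, are the double crossovers. Comparing them with the parentals, only the s allele has switched, so s is the middle locus and the order is r – s – fl.
Crossovers in the s–fl interval produce the single-crossover classes s+ r+ fl+ and s r fl (131 + 106 = 237) plus the double crossovers (37).
RF(s–fl) = (237 + 37) / 2000 = 274/2000 = 0.1370 → 13.7 cM.

13.7 cM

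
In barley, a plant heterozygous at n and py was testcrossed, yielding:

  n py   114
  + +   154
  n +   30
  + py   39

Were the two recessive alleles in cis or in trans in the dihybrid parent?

cis

The two most frequent classes are + + (154) and n py (114); these are the parental (non-recombinant) types.
So the F1 carried + + on one chromosome and n py on the other — the recessive alleles are on the same chromosome (cis / coupling).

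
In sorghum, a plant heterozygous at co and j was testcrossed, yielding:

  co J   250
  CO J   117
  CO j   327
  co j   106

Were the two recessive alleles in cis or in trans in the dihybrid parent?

trans

The two most frequent classes are CO j (327) and co J (250); these are the parental (non-recombinant) types.
So the F1 carried CO j on one chromosome and co J on the other — the recessive alleles are on opposite chromosomes (trans / repulsion).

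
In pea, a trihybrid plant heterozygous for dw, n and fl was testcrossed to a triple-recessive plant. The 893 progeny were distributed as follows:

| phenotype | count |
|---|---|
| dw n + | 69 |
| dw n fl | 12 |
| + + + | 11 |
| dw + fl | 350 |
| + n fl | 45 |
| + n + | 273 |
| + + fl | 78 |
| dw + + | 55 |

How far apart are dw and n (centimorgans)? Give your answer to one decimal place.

19.0 centimorgans

The two most frequent reciprocal classes, + n + and dw + fl, are the parental types, so the F1 was + n + / dw + fl.
The two rarest classes, + + + and dw n fl, are the double crossovers. Comparing them with the parentals, only the n allele has switched, so n is the middle locus and the order is fl – n – dw.
Crossovers in the n–dw interval produce the single-crossover classes dw n + and + + fl (69 + 78 = 147) plus the double crossovers (23).
RF(n–dw) = (147 + 23) / 893 = 170/893 = 0.1904 → 19.0 centimorgans.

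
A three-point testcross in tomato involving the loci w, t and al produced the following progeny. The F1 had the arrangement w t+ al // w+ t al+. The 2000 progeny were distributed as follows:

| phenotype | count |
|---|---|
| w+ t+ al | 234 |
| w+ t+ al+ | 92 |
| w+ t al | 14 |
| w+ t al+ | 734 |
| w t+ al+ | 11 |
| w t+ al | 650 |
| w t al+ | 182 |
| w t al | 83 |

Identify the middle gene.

al

The two rarest classes, w t+ al+ and w+ t al, are the double crossovers. Comparing them with the parentals, only the al allele has switched, so al is the middle locus and the order is t – al – w.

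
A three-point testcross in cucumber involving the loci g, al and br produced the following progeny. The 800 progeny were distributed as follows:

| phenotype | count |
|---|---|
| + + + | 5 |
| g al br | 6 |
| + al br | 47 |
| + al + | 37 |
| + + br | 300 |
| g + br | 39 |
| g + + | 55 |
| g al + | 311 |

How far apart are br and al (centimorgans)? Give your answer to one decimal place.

The two most frequent reciprocal classes, + + br and g al +, are the parental types, so the F1 was + + br / g al +.
The two rarest classes, + + + and g al br, are the double crossovers. Comparing them with the parentals, only the br allele has switched, so br is the middle locus and the order is g – br – al.
Crossovers in the br–al interval produce the single-crossover classes + al br and g + + (47 + 55 = 102) plus the double crossovers (11).
RF(br–al) = (102 + 11) / 800 = 113/800 = 0.1412 → 14.1 centimorgans.

14.1 centimorgans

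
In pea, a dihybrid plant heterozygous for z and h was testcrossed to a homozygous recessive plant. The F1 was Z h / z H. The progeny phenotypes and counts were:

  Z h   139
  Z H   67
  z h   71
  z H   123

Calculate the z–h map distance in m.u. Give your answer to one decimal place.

34.5 m.u.

The recombinant classes are Z H and z h: 67 + 71 = 138.
Recombination frequency = 138/400 = 0.3450 ≈ 34.5%, i.e. 34.5 m.u.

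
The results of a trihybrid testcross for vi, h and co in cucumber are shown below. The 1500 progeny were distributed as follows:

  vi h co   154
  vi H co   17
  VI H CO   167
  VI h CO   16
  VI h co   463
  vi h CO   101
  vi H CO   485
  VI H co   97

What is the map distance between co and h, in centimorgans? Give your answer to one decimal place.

15.4 centimorgans

The two most frequent reciprocal classes, vi H CO and VI h co, are the parental types, so the F1 was vi H CO / VI h co.
The two rarest classes, vi H co and VI h CO, are the double crossovers. Comparing them with the parentals, only the co allele has switched, so co is the middle locus and the order is h – co – vi.
Crossovers in the h–co interval produce the single-crossover classes vi h CO and VI H co (101 + 97 = 198) plus the double crossovers (33).
RF(h–co) = (198 + 33) / 1500 = 231/1500 = 0.1540 → 15.4 centimorgans.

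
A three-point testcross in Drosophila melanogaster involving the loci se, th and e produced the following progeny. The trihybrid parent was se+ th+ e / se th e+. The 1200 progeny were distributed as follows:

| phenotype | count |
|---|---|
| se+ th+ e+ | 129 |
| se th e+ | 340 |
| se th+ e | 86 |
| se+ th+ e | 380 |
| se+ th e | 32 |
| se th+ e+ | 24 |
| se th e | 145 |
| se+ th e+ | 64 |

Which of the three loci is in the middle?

The two rarest classes, se+ th e and se th+ e+, are the double crossovers. Comparing them with the parentals, only the th allele has switched, so th is the middle locus and the order is se – th – e.

th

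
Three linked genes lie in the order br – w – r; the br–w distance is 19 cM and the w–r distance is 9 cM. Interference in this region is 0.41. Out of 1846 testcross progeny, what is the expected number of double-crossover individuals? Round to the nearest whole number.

19

Map distances give recombination frequencies of 0.190 and 0.090 for the two intervals.
With interference 0.41 (so coincidence = 0.59), expected double-crossover frequency = 0.190 × 0.090 × 0.59 = 0.01009.
Expected number = 0.01009 × 1846 = 18.62 ≈ 19.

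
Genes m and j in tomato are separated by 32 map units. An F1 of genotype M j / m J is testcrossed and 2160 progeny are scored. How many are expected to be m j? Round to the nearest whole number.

346

A map distance of 32 map units corresponds to a recombination frequency of 0.320.
The F1 is M j / m J, so m j is a recombinant gamete class with expected frequency r/2 = 0.320/2 = 0.1600.
Expected number = 0.1600 × 2160 = 345.60 ≈ 346.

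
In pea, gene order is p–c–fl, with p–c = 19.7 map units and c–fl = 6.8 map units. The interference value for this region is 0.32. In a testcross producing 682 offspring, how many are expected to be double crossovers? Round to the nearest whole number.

6

Map distances give recombination frequencies of 0.197 and 0.068 for the two intervals.
With interference 0.32 (so coincidence = 0.68), expected double-crossover frequency = 0.197 × 0.068 × 0.68 = 0.00911.
Expected number = 0.00911 × 682 = 6.21 ≈ 6.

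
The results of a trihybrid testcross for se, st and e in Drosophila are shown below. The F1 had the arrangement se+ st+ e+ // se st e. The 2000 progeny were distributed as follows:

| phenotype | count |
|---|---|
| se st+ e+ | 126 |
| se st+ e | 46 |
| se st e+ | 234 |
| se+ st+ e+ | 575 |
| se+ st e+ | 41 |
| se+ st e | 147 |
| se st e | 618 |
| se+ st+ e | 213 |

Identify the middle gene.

The two rarest classes, se+ st e+ and se st+ e, are the double crossovers. Comparing them with the parentals, only the st allele has switched, so st is the middle locus and the order is e – st – se.

st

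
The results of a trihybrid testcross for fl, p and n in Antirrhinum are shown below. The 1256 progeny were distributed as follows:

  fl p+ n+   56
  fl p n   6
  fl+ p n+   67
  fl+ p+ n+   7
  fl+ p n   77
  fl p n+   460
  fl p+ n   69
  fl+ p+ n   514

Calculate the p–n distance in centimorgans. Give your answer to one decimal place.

11.6 centimorgans

The two most frequent reciprocal classes, fl p n+ and fl+ p+ n, are the parental types, so the F1 was fl p n+ / fl+ p+ n.
The two rarest classes, fl p n and fl+ p+ n+, are the double crossovers. Comparing them with the parentals, only the n allele has switched, so n is the middle locus and the order is p – n – fl.
Crossovers in the p–n interval produce the single-crossover classes fl p+ n+ and fl+ p n (56 + 77 = 133) plus the double crossovers (13).
RF(p–n) = (133 + 13) / 1256 = 146/1256 = 0.1162 → 11.6 centimorgans.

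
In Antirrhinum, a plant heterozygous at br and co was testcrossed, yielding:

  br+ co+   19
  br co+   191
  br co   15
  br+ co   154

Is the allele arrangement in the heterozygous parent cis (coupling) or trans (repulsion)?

The two most frequent classes are br+ co (154) and br co+ (191); these are the parental (non-recombinant) types.
So the F1 carried br+ co on one chromosome and br co+ on the other — the recessive alleles are on opposite chromosomes (trans / repulsion).

trans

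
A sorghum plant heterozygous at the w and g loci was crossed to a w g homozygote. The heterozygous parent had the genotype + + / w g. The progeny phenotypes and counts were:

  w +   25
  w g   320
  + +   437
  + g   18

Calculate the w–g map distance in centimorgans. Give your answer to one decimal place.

The recombinant classes are + g and w +: 18 + 25 = 43.
Recombination frequency = 43/800 = 0.0537 ≈ 5.4%, i.e. 5.4 centimorgans.

5.4 centimorgans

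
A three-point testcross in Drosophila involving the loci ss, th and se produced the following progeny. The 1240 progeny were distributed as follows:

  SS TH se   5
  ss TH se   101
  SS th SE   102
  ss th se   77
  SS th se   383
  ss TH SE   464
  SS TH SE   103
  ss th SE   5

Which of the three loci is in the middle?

th

The two most frequent reciprocal classes, SS th se and ss TH SE, are the parental types, so the F1 was SS th se / ss TH SE.
The two rarest classes, SS TH se and ss th SE, are the double crossovers. Comparing them with the parentals, only the th allele has switched, so th is the middle locus and the order is se – th – ss.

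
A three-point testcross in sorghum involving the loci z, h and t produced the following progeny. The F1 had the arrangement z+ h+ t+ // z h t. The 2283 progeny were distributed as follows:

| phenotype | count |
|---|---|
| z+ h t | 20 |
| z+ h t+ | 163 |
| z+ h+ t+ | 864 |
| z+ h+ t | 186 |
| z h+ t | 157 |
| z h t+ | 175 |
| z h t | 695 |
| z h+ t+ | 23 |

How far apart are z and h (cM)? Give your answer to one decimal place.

The two rarest classes, z h+ t+ and z+ h t, are the double crossovers. Comparing them with the parentals, only the z allele has switched, so z is the middle locus and the order is h – z – t.
Crossovers in the h–z interval produce the single-crossover classes z+ h t+ and z h+ t (163 + 157 = 320) plus the double crossovers (43).
RF(h–z) = (320 + 43) / 2283 = 363/2283 = 0.1590 → 15.9 cM.

15.9 cM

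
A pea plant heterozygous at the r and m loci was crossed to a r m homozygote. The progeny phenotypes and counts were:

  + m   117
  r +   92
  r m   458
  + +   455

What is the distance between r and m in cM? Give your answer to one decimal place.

18.6 cM

The two most frequent classes, + + (455) and r m (458), are the parental types, so the F1 was + + / r m.
The recombinant classes are + m and r +: 117 + 92 = 209.
Recombination frequency = 209/1122 = 0.1863 ≈ 18.6%, i.e. 18.6 cM.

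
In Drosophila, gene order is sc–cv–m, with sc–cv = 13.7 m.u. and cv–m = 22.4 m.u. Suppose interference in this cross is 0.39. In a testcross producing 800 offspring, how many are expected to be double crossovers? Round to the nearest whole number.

15

Map distances give recombination frequencies of 0.137 and 0.224 for the two intervals.
With interference 0.39 (so coincidence = 0.61), expected double-crossover frequency = 0.137 × 0.224 × 0.61 = 0.01872.
Expected number = 0.01872 × 800 = 14.98 ≈ 15.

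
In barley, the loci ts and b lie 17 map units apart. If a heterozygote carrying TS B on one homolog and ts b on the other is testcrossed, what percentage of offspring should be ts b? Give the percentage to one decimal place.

41.5%

A map distance of 17 map units corresponds to a recombination frequency of 0.170.
The F1 is TS B / ts b, so ts b is a parental gamete class with expected frequency (1 − r)/2 = 0.830/2 = 0.4150.
That is 0.4150 = 41.5% of the progeny.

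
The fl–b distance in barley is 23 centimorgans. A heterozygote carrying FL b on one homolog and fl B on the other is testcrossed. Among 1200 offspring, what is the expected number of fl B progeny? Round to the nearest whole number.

462

A map distance of 23 centimorgans corresponds to a recombination frequency of 0.230.
The F1 is FL b / fl B, so fl B is a parental gamete class with expected frequency (1 − r)/2 = 0.770/2 = 0.3850.
Expected number = 0.3850 × 1200 = 462.00 ≈ 462.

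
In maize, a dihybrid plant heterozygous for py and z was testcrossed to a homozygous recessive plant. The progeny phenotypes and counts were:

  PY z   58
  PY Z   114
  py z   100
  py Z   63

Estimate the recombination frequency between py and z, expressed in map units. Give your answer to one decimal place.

36.1 map units

The two most frequent classes, PY Z (114) and py z (100), are the parental types, so the F1 was PY Z / py z.
The recombinant classes are PY z and py Z: 58 + 63 = 121.
Recombination frequency = 121/335 = 0.3612 ≈ 36.1%, i.e. 36.1 map units.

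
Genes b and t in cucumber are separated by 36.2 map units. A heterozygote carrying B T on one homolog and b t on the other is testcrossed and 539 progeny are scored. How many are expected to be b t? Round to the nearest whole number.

172

A map distance of 36.2 map units corresponds to a recombination frequency of 0.362.
The F1 is B T / b t, so b t is a parental gamete class with expected frequency (1 − r)/2 = 0.638/2 = 0.3190.
Expected number = 0.3190 × 539 = 171.94 ≈ 172.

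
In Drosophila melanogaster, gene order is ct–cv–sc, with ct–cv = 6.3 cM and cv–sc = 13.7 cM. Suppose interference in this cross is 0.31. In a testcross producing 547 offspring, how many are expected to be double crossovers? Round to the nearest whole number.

Map distances give recombination frequencies of 0.063 and 0.137 for the two intervals.
With interference 0.31 (so coincidence = 0.69), expected double-crossover frequency = 0.063 × 0.137 × 0.69 = 0.00596.
Expected number = 0.00596 × 547 = 3.26 ≈ 3.

3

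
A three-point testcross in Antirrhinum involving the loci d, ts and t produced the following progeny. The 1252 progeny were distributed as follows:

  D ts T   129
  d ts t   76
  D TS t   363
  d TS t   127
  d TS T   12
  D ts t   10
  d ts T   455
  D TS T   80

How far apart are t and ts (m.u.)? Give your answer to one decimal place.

14.2 m.u.

The two most frequent reciprocal classes, d ts T and D TS t, are the parental types, so the F1 was d ts T / D TS t.
The two rarest classes, d TS T and D ts t, are the double crossovers. Comparing them with the parentals, only the ts allele has switched, so ts is the middle locus and the order is t – ts – d.
Crossovers in the t–ts interval produce the single-crossover classes d ts t and D TS T (76 + 80 = 156) plus the double crossovers (22).
RF(t–ts) = (156 + 22) / 1252 = 178/1252 = 0.1422 → 14.2 m.u.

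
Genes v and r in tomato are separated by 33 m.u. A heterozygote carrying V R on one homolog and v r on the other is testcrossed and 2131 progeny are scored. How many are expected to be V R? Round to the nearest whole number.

A map distance of 33 m.u. corresponds to a recombination frequency of 0.330.
The F1 is V R / v r, so V R is a parental gamete class with expected frequency (1 − r)/2 = 0.670/2 = 0.3350.
Expected number = 0.3350 × 2131 = 713.88 ≈ 714.

714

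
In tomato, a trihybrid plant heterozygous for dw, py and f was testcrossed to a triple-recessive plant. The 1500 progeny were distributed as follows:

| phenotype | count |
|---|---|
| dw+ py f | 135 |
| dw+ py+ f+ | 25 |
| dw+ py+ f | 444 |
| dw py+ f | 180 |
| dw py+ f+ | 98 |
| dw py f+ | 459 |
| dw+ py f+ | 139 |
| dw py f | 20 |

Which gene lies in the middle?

f

The two most frequent reciprocal classes, dw py f+ and dw+ py+ f, are the parental types, so the F1 was dw py f+ / dw+ py+ f.
The two rarest classes, dw py f and dw+ py+ f+, are the double crossovers. Comparing them with the parentals, only the f allele has switched, so f is the middle locus and the order is dw – f – py.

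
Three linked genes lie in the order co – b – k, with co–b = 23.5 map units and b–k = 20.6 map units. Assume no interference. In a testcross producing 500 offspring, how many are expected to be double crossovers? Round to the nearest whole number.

Map distances give recombination frequencies of 0.235 and 0.206 for the two intervals.
With no interference, expected double-crossover frequency = 0.235 × 0.206 = 0.04841.
Expected number = 0.04841 × 500 = 24.21 ≈ 24.

24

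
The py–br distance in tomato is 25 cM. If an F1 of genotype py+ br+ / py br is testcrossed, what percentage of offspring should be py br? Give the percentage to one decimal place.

A map distance of 25 cM corresponds to a recombination frequency of 0.250.
The F1 is py+ br+ / py br, so py br is a parental gamete class with expected frequency (1 − r)/2 = 0.750/2 = 0.3750.
That is 0.3750 = 37.5% of the progeny.

37.5%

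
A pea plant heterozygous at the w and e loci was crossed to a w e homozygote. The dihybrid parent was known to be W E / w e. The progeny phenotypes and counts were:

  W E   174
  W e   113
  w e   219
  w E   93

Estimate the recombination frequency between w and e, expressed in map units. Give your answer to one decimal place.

The recombinant classes are W e and w E: 113 + 93 = 206.
Recombination frequency = 206/599 = 0.3439 ≈ 34.4%, i.e. 34.4 map units.

34.4 map units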